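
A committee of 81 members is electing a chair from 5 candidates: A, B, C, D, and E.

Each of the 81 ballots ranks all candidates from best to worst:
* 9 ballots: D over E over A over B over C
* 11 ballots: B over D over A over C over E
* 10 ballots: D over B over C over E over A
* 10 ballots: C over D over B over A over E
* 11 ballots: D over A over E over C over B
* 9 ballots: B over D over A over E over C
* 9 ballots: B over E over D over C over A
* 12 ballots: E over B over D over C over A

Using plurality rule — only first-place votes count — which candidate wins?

First-place votes: A 0, B 29, C 10, D 30, E 12.

D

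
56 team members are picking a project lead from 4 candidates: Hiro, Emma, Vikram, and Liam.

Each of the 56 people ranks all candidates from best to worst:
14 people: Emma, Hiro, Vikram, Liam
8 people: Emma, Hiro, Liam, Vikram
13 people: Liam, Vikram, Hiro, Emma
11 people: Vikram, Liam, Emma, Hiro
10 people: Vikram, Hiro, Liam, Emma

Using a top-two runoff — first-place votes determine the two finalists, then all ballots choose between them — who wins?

Round 1 first-place votes: Hiro 0, Emma 22, Vikram 21, Liam 13. Emma and Vikram advance.
Runoff: Emma is ranked above Vikram on 22 ballots, Vikram above Emma on 34.

Vikram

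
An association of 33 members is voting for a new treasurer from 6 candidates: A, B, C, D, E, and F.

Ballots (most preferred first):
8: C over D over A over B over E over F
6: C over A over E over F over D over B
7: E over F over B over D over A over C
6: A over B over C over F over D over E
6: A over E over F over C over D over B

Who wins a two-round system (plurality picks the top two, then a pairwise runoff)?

Round 1 first-place votes: A 12, B 0, C 14, D 0, E 7, F 0. C and A advance.
Runoff: C is ranked above A on 14 ballots, A above C on 19.

A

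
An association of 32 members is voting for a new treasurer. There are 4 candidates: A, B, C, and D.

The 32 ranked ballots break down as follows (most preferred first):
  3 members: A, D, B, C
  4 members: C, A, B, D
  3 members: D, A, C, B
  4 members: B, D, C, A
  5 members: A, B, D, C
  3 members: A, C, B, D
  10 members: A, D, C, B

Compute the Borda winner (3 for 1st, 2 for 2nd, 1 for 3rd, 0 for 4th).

A

A: 3×3 + 4×2 + 3×2 + 4×0 + 5×3 + 3×3 + 10×3 = 77
B: 3×1 + 4×1 + 3×0 + 4×3 + 5×2 + 3×1 + 10×0 = 32
C: 3×0 + 4×3 + 3×1 + 4×1 + 5×0 + 3×2 + 10×1 = 35
D: 3×2 + 4×0 + 3×3 + 4×2 + 5×1 + 3×0 + 10×2 = 48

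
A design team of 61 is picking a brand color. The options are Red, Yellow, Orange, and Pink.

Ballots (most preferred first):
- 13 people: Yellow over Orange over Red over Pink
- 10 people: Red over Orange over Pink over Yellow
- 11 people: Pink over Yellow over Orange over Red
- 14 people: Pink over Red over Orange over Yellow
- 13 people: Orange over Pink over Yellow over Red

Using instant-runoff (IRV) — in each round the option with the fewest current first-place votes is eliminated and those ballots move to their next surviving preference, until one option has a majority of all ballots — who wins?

Orange

Round 1: Red 10, Yellow 13, Orange 13, Pink 25. Red eliminated.
Round 2: Yellow 13, Orange 23, Pink 25. Yellow eliminated.
Round 3: Orange 36, Pink 25. Orange has a majority (≥31).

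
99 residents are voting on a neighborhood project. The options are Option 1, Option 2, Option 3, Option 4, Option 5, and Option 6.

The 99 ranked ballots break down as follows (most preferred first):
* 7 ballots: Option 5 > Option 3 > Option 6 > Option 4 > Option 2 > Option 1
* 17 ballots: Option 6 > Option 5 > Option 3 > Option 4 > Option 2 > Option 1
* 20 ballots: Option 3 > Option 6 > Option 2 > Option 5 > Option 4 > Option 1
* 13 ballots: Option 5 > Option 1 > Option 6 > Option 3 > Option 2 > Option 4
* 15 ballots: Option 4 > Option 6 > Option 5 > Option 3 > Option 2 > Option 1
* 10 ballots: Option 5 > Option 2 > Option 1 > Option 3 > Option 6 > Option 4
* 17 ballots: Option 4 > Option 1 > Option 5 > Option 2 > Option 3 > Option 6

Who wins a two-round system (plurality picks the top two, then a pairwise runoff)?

Option 5

Round 1 first-place votes: Option 1 0, Option 2 0, Option 3 20, Option 4 32, Option 5 30, Option 6 17. Option 4 and Option 5 advance.
Runoff: Option 4 is ranked above Option 5 on 32 ballots, Option 5 above Option 4 on 67.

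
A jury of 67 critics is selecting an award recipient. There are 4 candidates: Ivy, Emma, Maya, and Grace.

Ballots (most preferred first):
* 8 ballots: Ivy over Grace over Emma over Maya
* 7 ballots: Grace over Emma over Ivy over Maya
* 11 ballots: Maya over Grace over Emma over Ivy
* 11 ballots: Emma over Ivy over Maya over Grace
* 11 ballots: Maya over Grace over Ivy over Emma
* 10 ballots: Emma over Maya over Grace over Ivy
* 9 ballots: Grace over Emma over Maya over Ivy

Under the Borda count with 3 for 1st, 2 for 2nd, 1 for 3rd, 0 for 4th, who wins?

Grace

Ivy: 8×3 + 7×1 + 11×0 + 11×2 + 11×1 + 10×0 + 9×0 = 64
Emma: 8×1 + 7×2 + 11×1 + 11×3 + 11×0 + 10×3 + 9×2 = 114
Maya: 8×0 + 7×0 + 11×3 + 11×1 + 11×3 + 10×2 + 9×1 = 106
Grace: 8×2 + 7×3 + 11×2 + 11×0 + 11×2 + 10×1 + 9×3 = 118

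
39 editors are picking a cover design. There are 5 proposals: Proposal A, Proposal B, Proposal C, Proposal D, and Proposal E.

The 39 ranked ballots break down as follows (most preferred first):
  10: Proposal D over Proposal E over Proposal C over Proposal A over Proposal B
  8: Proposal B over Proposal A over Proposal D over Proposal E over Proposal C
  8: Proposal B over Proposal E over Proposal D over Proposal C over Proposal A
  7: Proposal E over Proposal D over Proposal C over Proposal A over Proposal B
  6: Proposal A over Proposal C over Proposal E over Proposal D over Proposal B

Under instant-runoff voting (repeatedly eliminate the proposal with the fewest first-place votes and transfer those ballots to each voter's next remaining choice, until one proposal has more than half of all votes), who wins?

Proposal E

Round 1: Proposal A 6, Proposal B 16, Proposal C 0, Proposal D 10, Proposal E 7. Proposal C eliminated.
Round 2: Proposal A 6, Proposal B 16, Proposal D 10, Proposal E 7. Proposal A eliminated.
Round 3: Proposal B 16, Proposal D 10, Proposal E 13. Proposal D eliminated.
Round 4: Proposal B 16, Proposal E 23. Proposal E has a majority (≥20).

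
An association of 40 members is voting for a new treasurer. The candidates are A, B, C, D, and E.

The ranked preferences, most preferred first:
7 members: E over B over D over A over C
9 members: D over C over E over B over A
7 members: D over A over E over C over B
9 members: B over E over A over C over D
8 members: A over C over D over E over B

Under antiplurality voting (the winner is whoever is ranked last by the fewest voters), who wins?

Last-place votes: A 9, B 15, C 7, D 9, E 0.

E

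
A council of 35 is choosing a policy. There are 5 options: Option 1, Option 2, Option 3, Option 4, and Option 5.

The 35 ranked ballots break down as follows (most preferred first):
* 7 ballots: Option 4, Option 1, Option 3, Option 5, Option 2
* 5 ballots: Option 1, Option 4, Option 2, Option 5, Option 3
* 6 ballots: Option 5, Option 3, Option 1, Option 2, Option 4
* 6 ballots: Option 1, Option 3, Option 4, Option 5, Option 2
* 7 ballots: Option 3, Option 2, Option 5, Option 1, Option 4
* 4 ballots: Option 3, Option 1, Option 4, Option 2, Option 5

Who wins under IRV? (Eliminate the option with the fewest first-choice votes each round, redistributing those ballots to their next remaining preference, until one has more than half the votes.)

Round 1: Option 1 11, Option 2 0, Option 3 11, Option 4 7, Option 5 6. Option 2 eliminated.
Round 2: Option 1 11, Option 3 11, Option 4 7, Option 5 6. Option 5 eliminated.
Round 3: Option 1 11, Option 3 17, Option 4 7. Option 4 eliminated.
Round 4: Option 1 18, Option 3 17. Option 1 has a majority (≥18).

Option 1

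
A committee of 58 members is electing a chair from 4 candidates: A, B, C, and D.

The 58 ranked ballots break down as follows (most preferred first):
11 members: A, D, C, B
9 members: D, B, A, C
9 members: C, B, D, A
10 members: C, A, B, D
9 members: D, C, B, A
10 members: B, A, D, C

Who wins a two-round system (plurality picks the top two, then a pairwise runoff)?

D

Round 1 first-place votes: A 11, B 10, C 19, D 18. C and D advance.
Runoff: C is ranked above D on 19 ballots, D above C on 39.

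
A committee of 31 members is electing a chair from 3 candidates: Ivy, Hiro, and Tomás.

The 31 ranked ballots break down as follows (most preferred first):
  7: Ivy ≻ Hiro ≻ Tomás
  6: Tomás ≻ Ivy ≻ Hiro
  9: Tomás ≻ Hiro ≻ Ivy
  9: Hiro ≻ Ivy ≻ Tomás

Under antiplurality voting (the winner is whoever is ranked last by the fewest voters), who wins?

Last-place votes: Ivy 9, Hiro 6, Tomás 16.

Hiro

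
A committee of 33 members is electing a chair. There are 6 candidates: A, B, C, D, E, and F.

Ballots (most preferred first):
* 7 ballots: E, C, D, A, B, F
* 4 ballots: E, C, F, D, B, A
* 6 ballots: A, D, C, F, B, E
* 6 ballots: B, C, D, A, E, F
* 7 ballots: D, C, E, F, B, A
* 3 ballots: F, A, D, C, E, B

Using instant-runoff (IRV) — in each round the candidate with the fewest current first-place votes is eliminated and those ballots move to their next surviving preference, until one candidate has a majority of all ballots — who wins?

D

Round 1: A 6, B 6, C 0, D 7, E 11, F 3. C eliminated.
Round 2: A 6, B 6, D 7, E 11, F 3. F eliminated.
Round 3: A 9, B 6, D 7, E 11. B eliminated.
Round 4: A 9, D 13, E 11. A eliminated.
Round 5: D 22, E 11. D has a majority (≥17).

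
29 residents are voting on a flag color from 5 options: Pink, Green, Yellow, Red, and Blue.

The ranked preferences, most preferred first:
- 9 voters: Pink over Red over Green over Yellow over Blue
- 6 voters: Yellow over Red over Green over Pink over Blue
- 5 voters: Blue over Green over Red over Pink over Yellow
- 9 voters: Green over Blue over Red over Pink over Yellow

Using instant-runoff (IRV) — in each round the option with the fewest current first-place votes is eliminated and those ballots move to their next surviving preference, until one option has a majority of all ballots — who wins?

Round 1: Pink 9, Green 9, Yellow 6, Red 0, Blue 5. Red eliminated.
Round 2: Pink 9, Green 9, Yellow 6, Blue 5. Blue eliminated.
Round 3: Pink 9, Green 14, Yellow 6. Yellow eliminated.
Round 4: Pink 9, Green 20. Green has a majority (≥15).

Green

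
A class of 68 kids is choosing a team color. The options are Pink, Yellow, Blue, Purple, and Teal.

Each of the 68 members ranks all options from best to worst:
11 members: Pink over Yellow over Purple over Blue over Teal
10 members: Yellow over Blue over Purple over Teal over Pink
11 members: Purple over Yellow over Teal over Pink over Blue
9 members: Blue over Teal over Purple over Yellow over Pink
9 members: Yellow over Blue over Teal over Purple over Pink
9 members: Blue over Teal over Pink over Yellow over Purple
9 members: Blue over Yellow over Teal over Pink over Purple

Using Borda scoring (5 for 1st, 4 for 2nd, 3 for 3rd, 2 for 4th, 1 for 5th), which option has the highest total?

Pink: 11×5 + 10×1 + 11×2 + 9×1 + 9×1 + 9×3 + 9×2 = 150
Yellow: 11×4 + 10×5 + 11×4 + 9×2 + 9×5 + 9×2 + 9×4 = 255
Blue: 11×2 + 10×4 + 11×1 + 9×5 + 9×4 + 9×5 + 9×5 = 244
Purple: 11×3 + 10×3 + 11×5 + 9×3 + 9×2 + 9×1 + 9×1 = 181
Teal: 11×1 + 10×2 + 11×3 + 9×4 + 9×3 + 9×4 + 9×3 = 190

Yellow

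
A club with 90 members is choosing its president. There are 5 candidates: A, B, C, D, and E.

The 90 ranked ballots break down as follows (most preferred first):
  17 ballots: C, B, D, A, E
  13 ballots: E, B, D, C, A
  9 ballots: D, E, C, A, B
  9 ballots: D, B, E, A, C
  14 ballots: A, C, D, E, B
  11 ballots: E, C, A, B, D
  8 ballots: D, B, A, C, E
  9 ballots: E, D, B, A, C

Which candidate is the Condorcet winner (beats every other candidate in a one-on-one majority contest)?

D

D vs A: 65–25
D vs B: 49–41
D vs C: 48–42
D vs E: 57–33
D beats every other candidate.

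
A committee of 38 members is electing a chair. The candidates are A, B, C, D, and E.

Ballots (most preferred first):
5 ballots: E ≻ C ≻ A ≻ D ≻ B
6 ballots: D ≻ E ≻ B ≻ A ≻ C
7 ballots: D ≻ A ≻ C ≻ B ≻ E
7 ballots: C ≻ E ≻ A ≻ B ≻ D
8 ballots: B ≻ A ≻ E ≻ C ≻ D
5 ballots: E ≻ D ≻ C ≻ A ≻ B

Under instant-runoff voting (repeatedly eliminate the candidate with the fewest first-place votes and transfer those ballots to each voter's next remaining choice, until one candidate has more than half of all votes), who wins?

Round 1: A 0, B 8, C 7, D 13, E 10. A eliminated.
Round 2: B 8, C 7, D 13, E 10. C eliminated.
Round 3: B 8, D 13, E 17. B eliminated.
Round 4: D 13, E 25. E has a majority (≥20).

E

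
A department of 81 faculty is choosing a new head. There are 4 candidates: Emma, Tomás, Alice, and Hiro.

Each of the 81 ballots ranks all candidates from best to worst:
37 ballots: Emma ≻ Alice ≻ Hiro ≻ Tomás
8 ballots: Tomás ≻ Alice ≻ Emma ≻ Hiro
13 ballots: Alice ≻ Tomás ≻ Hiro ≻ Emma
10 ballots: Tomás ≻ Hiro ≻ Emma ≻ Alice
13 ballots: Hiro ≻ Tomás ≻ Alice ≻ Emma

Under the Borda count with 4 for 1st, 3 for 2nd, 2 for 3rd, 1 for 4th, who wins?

Alice

Emma: 37×4 + 8×2 + 13×1 + 10×2 + 13×1 = 210
Tomás: 37×1 + 8×4 + 13×3 + 10×4 + 13×3 = 187
Alice: 37×3 + 8×3 + 13×4 + 10×1 + 13×2 = 223
Hiro: 37×2 + 8×1 + 13×2 + 10×3 + 13×4 = 190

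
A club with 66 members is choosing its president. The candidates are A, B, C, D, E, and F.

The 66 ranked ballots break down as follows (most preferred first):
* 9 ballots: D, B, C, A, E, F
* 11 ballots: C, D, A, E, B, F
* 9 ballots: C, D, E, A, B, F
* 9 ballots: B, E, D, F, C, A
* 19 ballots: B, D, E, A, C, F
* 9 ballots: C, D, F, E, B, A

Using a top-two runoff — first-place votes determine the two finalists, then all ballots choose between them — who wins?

B

Round 1 first-place votes: A 0, B 28, C 29, D 9, E 0, F 0. C and B advance.
Runoff: C is ranked above B on 29 ballots, B above C on 37.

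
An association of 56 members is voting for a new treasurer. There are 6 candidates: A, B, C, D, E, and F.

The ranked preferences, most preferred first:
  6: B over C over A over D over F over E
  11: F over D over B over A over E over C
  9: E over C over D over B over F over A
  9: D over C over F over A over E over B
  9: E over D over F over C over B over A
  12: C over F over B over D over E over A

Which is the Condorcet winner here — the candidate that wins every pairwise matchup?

D

D vs A: 50–6
D vs B: 38–18
D vs C: 29–27
D vs E: 38–18
D vs F: 33–23
D beats every other candidate.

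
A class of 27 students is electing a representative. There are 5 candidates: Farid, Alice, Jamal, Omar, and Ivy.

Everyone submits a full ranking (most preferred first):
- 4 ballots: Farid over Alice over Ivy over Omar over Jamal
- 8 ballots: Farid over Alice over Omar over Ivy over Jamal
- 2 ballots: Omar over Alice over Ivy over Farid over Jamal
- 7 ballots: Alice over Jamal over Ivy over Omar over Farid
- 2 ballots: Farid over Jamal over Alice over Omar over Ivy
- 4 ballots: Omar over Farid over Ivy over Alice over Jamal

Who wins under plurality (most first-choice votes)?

First-place votes: Farid 14, Alice 7, Jamal 0, Omar 6, Ivy 0.

Farid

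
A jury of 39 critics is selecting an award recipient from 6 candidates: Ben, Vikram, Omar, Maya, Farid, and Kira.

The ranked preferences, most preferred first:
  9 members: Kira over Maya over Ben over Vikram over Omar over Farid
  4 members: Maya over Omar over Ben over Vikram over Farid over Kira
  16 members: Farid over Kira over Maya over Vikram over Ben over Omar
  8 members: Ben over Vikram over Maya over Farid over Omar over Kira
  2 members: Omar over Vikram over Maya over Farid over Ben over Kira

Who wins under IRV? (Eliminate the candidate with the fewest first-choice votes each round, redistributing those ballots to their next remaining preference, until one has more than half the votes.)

Ben

Round 1: Ben 8, Vikram 0, Omar 2, Maya 4, Farid 16, Kira 9. Vikram eliminated.
Round 2: Ben 8, Omar 2, Maya 4, Farid 16, Kira 9. Omar eliminated.
Round 3: Ben 8, Maya 6, Farid 16, Kira 9. Maya eliminated.
Round 4: Ben 12, Farid 18, Kira 9. Kira eliminated.
Round 5: Ben 21, Farid 18. Ben has a majority (≥20).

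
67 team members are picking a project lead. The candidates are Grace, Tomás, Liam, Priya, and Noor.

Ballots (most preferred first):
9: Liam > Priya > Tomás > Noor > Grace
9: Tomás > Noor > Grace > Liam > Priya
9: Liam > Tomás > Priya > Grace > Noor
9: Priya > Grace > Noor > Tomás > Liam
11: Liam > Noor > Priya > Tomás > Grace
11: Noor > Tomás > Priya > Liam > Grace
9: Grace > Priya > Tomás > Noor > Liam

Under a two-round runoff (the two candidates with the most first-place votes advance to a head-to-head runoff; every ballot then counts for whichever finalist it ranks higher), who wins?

Noor

Round 1 first-place votes: Grace 9, Tomás 9, Liam 29, Priya 9, Noor 11. Liam and Noor advance.
Runoff: Liam is ranked above Noor on 29 ballots, Noor above Liam on 38.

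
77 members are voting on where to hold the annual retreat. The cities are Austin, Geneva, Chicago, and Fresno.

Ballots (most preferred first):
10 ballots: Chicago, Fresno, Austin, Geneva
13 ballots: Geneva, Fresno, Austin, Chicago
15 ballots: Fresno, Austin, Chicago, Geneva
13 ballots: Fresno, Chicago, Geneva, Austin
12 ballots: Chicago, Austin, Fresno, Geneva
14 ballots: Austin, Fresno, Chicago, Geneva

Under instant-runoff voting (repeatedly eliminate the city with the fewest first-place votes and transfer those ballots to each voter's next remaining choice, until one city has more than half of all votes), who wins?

Fresno

Round 1: Austin 14, Geneva 13, Chicago 22, Fresno 28. Geneva eliminated.
Round 2: Austin 14, Chicago 22, Fresno 41. Fresno has a majority (≥39).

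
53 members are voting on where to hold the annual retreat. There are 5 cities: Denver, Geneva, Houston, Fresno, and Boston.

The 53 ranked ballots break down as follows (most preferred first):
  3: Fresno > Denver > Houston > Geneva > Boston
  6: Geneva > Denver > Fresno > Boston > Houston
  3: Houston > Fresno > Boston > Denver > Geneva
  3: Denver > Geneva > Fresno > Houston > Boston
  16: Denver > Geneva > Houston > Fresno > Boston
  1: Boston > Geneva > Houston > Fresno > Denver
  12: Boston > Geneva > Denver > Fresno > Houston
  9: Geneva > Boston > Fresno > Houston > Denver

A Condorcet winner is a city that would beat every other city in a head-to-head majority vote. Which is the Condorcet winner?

Geneva

Geneva vs Denver: 28–25
Geneva vs Houston: 47–6
Geneva vs Fresno: 47–6
Geneva vs Boston: 37–16
Geneva beats every other city.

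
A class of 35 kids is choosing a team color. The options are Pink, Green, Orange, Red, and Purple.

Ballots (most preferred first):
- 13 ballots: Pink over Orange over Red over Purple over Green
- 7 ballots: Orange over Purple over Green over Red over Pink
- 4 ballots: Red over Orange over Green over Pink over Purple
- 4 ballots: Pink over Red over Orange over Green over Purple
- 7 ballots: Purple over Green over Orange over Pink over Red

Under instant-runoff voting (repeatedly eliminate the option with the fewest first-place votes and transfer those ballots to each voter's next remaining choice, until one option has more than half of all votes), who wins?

Orange

Round 1: Pink 17, Green 0, Orange 7, Red 4, Purple 7. Green eliminated.
Round 2: Pink 17, Orange 7, Red 4, Purple 7. Red eliminated.
Round 3: Pink 17, Orange 11, Purple 7. Purple eliminated.
Round 4: Pink 17, Orange 18. Orange has a majority (≥18).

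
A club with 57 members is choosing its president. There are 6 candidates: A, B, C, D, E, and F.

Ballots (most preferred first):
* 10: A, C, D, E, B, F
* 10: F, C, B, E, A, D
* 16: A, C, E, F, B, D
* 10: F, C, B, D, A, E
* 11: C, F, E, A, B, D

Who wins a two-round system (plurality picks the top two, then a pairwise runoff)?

F

Round 1 first-place votes: A 26, B 0, C 11, D 0, E 0, F 20. A and F advance.
Runoff: A is ranked above F on 26 ballots, F above A on 31.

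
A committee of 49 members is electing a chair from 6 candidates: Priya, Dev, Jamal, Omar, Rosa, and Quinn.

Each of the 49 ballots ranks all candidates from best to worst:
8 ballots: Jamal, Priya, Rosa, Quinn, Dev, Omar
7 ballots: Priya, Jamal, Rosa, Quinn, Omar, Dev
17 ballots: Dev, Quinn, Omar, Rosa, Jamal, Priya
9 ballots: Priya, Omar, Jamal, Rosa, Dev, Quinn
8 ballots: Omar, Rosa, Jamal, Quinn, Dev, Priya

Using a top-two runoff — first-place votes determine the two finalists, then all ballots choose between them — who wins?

Dev

Round 1 first-place votes: Priya 16, Dev 17, Jamal 8, Omar 8, Rosa 0, Quinn 0. Dev and Priya advance.
Runoff: Dev is ranked above Priya on 25 ballots, Priya above Dev on 24.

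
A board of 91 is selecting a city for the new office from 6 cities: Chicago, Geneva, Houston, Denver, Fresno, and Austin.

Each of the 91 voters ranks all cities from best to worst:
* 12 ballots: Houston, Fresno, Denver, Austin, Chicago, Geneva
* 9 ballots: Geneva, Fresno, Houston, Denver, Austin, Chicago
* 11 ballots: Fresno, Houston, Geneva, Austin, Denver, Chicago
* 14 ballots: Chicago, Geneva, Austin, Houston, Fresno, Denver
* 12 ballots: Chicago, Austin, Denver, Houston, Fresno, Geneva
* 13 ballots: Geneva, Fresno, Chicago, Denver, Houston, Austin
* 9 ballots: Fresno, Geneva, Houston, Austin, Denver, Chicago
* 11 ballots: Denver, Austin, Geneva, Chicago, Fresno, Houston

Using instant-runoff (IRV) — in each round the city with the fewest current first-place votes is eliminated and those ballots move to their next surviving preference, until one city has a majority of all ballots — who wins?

Round 1: Chicago 26, Geneva 22, Houston 12, Denver 11, Fresno 20, Austin 0. Austin eliminated.
Round 2: Chicago 26, Geneva 22, Houston 12, Denver 11, Fresno 20. Denver eliminated.
Round 3: Chicago 26, Geneva 33, Houston 12, Fresno 20. Houston eliminated.
Round 4: Chicago 26, Geneva 33, Fresno 32. Chicago eliminated.
Round 5: Geneva 47, Fresno 44. Geneva has a majority (≥46).

Geneva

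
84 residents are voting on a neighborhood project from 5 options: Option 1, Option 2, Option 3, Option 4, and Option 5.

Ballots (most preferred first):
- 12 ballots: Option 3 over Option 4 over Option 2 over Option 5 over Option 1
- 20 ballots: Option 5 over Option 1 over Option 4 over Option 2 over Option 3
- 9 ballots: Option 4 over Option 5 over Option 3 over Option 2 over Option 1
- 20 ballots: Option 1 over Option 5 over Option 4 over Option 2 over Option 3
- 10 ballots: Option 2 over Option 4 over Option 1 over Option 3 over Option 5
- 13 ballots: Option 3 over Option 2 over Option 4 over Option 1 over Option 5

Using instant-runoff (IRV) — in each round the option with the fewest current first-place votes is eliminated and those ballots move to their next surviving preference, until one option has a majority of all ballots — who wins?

Round 1: Option 1 20, Option 2 10, Option 3 25, Option 4 9, Option 5 20. Option 4 eliminated.
Round 2: Option 1 20, Option 2 10, Option 3 25, Option 5 29. Option 2 eliminated.
Round 3: Option 1 30, Option 3 25, Option 5 29. Option 3 eliminated.
Round 4: Option 1 43, Option 5 41. Option 1 has a majority (≥43).

Option 1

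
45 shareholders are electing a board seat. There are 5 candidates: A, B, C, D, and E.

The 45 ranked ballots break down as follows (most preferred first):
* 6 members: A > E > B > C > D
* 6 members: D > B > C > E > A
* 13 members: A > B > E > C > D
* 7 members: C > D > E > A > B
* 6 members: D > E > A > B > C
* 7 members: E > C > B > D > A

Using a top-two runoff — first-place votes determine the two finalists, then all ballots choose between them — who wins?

Round 1 first-place votes: A 19, B 0, C 7, D 12, E 7. A and D advance.
Runoff: A is ranked above D on 19 ballots, D above A on 26.

D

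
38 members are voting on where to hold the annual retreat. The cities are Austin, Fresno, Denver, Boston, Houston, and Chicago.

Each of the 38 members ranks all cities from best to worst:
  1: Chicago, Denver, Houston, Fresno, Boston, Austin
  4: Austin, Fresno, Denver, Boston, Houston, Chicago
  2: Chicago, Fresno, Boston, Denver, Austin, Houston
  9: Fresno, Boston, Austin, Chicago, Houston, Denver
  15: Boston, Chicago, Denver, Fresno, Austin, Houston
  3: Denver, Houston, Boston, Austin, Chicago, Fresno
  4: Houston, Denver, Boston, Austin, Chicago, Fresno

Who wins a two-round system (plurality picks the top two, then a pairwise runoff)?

Round 1 first-place votes: Austin 4, Fresno 9, Denver 3, Boston 15, Houston 4, Chicago 3. Boston and Fresno advance.
Runoff: Boston is ranked above Fresno on 22 ballots, Fresno above Boston on 16.

Boston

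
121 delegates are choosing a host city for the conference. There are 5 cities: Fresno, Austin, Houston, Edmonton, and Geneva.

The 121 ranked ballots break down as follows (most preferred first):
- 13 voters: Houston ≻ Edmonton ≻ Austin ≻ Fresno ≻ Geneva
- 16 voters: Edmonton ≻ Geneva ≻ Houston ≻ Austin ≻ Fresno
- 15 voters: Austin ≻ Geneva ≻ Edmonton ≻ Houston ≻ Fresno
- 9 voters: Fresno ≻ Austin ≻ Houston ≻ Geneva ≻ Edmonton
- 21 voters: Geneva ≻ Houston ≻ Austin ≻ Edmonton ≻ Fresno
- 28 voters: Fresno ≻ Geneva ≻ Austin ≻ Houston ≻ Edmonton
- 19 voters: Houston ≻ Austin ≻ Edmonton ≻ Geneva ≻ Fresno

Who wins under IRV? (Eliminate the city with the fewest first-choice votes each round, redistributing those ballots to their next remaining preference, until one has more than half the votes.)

Geneva

Round 1: Fresno 37, Austin 15, Houston 32, Edmonton 16, Geneva 21. Austin eliminated.
Round 2: Fresno 37, Houston 32, Edmonton 16, Geneva 36. Edmonton eliminated.
Round 3: Fresno 37, Houston 32, Geneva 52. Houston eliminated.
Round 4: Fresno 50, Geneva 71. Geneva has a majority (≥61).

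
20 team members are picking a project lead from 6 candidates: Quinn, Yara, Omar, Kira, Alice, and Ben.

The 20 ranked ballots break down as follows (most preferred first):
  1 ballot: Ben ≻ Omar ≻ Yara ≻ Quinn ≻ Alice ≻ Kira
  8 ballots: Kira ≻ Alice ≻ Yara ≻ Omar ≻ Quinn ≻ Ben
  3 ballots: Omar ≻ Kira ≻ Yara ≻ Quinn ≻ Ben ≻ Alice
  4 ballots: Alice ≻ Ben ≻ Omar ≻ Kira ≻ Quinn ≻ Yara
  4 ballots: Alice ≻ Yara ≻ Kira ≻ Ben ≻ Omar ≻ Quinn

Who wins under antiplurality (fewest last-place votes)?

Omar

Last-place votes: Quinn 4, Yara 4, Omar 0, Kira 1, Alice 3, Ben 8.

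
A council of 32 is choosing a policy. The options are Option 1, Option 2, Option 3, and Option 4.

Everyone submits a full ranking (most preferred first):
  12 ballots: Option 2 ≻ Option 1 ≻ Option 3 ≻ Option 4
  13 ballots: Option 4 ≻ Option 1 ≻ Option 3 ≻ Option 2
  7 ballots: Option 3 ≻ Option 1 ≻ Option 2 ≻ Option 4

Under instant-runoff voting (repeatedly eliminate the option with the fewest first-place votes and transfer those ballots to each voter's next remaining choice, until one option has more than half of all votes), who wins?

Round 1: Option 1 0, Option 2 12, Option 3 7, Option 4 13. Option 1 eliminated.
Round 2: Option 2 12, Option 3 7, Option 4 13. Option 3 eliminated.
Round 3: Option 2 19, Option 4 13. Option 2 has a majority (≥17).

Option 2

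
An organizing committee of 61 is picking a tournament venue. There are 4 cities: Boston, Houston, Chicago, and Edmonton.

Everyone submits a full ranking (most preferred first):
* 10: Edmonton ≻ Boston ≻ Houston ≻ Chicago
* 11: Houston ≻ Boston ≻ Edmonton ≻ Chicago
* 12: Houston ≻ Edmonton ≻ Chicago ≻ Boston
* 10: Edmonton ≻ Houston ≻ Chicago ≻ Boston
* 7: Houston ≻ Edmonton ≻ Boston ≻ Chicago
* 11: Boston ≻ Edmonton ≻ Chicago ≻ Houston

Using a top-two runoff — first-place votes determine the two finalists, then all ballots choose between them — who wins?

Round 1 first-place votes: Boston 11, Houston 30, Chicago 0, Edmonton 20. Houston and Edmonton advance.
Runoff: Houston is ranked above Edmonton on 30 ballots, Edmonton above Houston on 31.

Edmonton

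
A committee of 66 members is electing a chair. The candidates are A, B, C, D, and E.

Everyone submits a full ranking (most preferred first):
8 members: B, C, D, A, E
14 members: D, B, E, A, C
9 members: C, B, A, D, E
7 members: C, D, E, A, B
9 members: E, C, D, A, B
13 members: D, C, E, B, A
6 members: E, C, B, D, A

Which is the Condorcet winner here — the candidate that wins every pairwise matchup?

C

C vs A: 52–14
C vs B: 44–22
C vs D: 39–27
C vs E: 37–29
C beats every other candidate.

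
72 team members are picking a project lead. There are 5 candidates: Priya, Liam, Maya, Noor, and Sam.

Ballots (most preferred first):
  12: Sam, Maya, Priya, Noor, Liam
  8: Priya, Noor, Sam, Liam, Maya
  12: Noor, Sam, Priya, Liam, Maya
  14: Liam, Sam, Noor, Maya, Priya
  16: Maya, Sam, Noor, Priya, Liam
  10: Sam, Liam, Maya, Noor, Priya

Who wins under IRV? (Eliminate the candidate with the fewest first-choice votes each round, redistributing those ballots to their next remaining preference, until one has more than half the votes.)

Sam

Round 1: Priya 8, Liam 14, Maya 16, Noor 12, Sam 22. Priya eliminated.
Round 2: Liam 14, Maya 16, Noor 20, Sam 22. Liam eliminated.
Round 3: Maya 16, Noor 20, Sam 36. Maya eliminated.
Round 4: Noor 20, Sam 52. Sam has a majority (≥37).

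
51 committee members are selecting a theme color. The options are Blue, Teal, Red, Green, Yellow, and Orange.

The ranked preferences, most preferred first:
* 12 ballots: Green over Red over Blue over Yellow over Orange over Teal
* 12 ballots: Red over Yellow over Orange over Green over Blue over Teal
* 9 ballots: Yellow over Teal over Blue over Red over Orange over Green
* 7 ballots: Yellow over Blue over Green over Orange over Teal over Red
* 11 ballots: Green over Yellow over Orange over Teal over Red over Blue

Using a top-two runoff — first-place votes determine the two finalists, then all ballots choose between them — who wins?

Yellow

Round 1 first-place votes: Blue 0, Teal 0, Red 12, Green 23, Yellow 16, Orange 0. Green and Yellow advance.
Runoff: Green is ranked above Yellow on 23 ballots, Yellow above Green on 28.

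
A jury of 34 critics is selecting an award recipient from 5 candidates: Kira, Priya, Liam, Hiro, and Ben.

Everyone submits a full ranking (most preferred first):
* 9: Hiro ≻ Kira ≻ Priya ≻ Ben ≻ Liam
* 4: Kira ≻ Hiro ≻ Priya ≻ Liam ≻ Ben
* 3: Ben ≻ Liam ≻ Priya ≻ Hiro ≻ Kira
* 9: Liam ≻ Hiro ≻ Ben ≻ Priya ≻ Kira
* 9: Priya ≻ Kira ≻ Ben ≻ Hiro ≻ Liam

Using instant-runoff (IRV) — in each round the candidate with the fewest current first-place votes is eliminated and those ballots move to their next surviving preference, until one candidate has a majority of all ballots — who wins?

Hiro

Round 1: Kira 4, Priya 9, Liam 9, Hiro 9, Ben 3. Ben eliminated.
Round 2: Kira 4, Priya 9, Liam 12, Hiro 9. Kira eliminated.
Round 3: Priya 9, Liam 12, Hiro 13. Priya eliminated.
Round 4: Liam 12, Hiro 22. Hiro has a majority (≥18).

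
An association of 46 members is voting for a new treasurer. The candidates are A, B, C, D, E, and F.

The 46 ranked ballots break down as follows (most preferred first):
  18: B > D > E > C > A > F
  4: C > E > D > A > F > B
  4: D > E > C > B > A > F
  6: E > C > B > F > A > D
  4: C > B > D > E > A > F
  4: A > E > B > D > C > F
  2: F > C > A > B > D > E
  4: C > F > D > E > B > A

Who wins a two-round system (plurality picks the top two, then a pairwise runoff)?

C

Round 1 first-place votes: A 4, B 18, C 12, D 4, E 6, F 2. B and C advance.
Runoff: B is ranked above C on 22 ballots, C above B on 24.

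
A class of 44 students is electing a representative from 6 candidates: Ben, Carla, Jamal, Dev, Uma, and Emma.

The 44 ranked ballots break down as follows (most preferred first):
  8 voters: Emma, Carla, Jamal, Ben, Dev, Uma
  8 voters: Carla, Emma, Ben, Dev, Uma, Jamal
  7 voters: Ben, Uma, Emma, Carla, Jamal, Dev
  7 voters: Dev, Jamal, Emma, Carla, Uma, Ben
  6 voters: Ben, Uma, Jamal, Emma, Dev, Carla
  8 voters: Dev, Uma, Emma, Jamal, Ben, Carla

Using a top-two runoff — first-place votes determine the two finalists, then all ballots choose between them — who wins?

Ben

Round 1 first-place votes: Ben 13, Carla 8, Jamal 0, Dev 15, Uma 0, Emma 8. Dev and Ben advance.
Runoff: Dev is ranked above Ben on 15 ballots, Ben above Dev on 29.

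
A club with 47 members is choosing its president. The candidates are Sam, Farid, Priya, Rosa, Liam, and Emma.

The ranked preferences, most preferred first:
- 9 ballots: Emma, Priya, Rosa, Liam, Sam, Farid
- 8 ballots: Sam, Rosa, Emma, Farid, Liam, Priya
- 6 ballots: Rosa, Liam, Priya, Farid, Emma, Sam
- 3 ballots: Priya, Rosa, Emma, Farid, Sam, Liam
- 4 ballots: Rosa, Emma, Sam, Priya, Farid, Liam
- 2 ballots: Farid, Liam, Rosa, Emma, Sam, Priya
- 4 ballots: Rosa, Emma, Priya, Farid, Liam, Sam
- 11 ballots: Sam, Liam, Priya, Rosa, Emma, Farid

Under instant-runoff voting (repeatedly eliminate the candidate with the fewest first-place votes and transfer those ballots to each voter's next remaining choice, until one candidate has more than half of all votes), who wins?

Round 1: Sam 19, Farid 2, Priya 3, Rosa 14, Liam 0, Emma 9. Liam eliminated.
Round 2: Sam 19, Farid 2, Priya 3, Rosa 14, Emma 9. Farid eliminated.
Round 3: Sam 19, Priya 3, Rosa 16, Emma 9. Priya eliminated.
Round 4: Sam 19, Rosa 19, Emma 9. Emma eliminated.
Round 5: Sam 19, Rosa 28. Rosa has a majority (≥24).

Rosa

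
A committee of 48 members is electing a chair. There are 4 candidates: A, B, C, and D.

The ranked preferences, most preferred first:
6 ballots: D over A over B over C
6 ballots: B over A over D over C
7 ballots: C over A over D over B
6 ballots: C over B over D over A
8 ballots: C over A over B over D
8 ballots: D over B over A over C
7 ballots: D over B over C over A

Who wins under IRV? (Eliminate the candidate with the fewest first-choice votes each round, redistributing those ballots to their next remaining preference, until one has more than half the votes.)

D

Round 1: A 0, B 6, C 21, D 21. A eliminated.
Round 2: B 6, C 21, D 21. B eliminated.
Round 3: C 21, D 27. D has a majority (≥25).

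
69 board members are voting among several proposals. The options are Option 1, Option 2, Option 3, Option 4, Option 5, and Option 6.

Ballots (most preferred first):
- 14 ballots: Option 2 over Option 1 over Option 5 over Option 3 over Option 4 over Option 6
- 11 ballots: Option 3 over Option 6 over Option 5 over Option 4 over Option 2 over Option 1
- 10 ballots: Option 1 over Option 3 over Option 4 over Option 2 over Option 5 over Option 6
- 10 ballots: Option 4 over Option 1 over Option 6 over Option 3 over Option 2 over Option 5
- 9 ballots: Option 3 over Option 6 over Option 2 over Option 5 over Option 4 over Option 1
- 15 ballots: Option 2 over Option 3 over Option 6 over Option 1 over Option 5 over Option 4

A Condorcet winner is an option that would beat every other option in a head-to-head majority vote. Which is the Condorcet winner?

Option 3

Option 3 vs Option 1: 35–34
Option 3 vs Option 2: 40–29
Option 3 vs Option 4: 59–10
Option 3 vs Option 5: 55–14
Option 3 vs Option 6: 59–10
Option 3 beats every other option.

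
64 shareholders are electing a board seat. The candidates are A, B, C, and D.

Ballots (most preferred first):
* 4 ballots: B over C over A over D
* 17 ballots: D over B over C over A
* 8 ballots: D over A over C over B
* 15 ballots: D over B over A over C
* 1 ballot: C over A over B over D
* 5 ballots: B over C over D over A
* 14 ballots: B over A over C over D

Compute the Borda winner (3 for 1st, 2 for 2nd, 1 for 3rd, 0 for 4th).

A: 4×1 + 17×0 + 8×2 + 15×1 + 1×2 + 5×0 + 14×2 = 65
B: 4×3 + 17×2 + 8×0 + 15×2 + 1×1 + 5×3 + 14×3 = 134
C: 4×2 + 17×1 + 8×1 + 15×0 + 1×3 + 5×2 + 14×1 = 60
D: 4×0 + 17×3 + 8×3 + 15×3 + 1×0 + 5×1 + 14×0 = 125

B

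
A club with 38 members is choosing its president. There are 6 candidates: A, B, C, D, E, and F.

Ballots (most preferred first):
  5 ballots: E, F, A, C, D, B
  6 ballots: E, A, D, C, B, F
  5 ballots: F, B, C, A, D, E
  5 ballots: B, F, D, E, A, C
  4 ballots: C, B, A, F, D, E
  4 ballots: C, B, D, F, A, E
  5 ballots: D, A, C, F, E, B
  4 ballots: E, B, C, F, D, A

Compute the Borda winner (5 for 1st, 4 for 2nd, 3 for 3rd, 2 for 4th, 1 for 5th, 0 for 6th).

A: 5×3 + 6×4 + 5×2 + 5×1 + 4×3 + 4×1 + 5×4 + 4×0 = 90
B: 5×0 + 6×1 + 5×4 + 5×5 + 4×4 + 4×4 + 5×0 + 4×4 = 99
C: 5×2 + 6×2 + 5×3 + 5×0 + 4×5 + 4×5 + 5×3 + 4×3 = 104
D: 5×1 + 6×3 + 5×1 + 5×3 + 4×1 + 4×3 + 5×5 + 4×1 = 88
E: 5×5 + 6×5 + 5×0 + 5×2 + 4×0 + 4×0 + 5×1 + 4×5 = 90
F: 5×4 + 6×0 + 5×5 + 5×4 + 4×2 + 4×2 + 5×2 + 4×2 = 99

C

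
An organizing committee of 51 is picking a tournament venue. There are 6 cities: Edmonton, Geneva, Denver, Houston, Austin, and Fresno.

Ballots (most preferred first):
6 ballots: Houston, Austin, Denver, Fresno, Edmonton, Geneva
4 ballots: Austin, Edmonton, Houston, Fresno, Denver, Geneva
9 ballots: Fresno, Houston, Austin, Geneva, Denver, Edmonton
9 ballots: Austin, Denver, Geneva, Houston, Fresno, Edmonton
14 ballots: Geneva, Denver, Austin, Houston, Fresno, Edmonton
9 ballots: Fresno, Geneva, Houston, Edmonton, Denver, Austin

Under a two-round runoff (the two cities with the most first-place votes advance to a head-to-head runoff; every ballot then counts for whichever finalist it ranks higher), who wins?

Round 1 first-place votes: Edmonton 0, Geneva 14, Denver 0, Houston 6, Austin 13, Fresno 18. Fresno and Geneva advance.
Runoff: Fresno is ranked above Geneva on 28 ballots, Geneva above Fresno on 23.

Fresno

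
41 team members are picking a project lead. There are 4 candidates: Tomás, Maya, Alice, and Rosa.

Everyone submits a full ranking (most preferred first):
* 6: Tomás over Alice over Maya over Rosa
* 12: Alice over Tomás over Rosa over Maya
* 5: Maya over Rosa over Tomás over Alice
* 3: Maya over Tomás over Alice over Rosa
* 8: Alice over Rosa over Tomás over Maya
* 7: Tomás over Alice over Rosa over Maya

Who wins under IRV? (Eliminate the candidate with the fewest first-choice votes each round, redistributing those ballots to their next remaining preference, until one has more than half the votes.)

Round 1: Tomás 13, Maya 8, Alice 20, Rosa 0. Rosa eliminated.
Round 2: Tomás 13, Maya 8, Alice 20. Maya eliminated.
Round 3: Tomás 21, Alice 20. Tomás has a majority (≥21).

Tomás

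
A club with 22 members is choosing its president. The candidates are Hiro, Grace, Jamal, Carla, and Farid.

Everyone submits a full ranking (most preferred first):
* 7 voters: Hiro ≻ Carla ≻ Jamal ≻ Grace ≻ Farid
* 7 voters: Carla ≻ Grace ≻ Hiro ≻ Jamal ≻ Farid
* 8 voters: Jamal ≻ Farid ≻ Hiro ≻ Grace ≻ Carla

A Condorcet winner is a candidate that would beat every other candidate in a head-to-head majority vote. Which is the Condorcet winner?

Hiro vs Grace: 15–7
Hiro vs Jamal: 14–8
Hiro vs Carla: 15–7
Hiro vs Farid: 14–8
Hiro beats every other candidate.

Hiro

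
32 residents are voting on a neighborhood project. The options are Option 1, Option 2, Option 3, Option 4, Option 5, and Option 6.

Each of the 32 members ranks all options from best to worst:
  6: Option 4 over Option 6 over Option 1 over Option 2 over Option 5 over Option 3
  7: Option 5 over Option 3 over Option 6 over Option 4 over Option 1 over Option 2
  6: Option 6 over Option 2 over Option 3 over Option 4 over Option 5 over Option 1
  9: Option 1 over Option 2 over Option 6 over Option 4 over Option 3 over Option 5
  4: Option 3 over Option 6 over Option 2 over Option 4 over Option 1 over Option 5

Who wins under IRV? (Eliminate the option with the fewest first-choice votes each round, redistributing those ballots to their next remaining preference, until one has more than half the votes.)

Option 6

Round 1: Option 1 9, Option 2 0, Option 3 4, Option 4 6, Option 5 7, Option 6 6. Option 2 eliminated.
Round 2: Option 1 9, Option 3 4, Option 4 6, Option 5 7, Option 6 6. Option 3 eliminated.
Round 3: Option 1 9, Option 4 6, Option 5 7, Option 6 10. Option 4 eliminated.
Round 4: Option 1 9, Option 5 7, Option 6 16. Option 5 eliminated.
Round 5: Option 1 9, Option 6 23. Option 6 has a majority (≥17).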